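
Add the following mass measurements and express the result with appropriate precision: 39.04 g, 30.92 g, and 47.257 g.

117.22 g

39.04 g + 30.92 g + 47.257 g = 117.217 g.
Addition/subtraction keeps the fewest decimal places: 39.04 → 2 decimal places, 30.92 → 2 decimal places, 47.257 → 3 decimal places; limit is 2.
Rounded to 2 decimal places: 117.22 g.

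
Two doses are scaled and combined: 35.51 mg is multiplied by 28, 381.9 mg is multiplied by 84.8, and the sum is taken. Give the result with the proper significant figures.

35.51 × 28 = 994.28 → 9.9 × 10^2 mg (2 s.f., last digit at the 10^1 place).
381.9 × 84.8 = 32385.12 → 3.24 × 10^4 mg (3 s.f., last digit at the 10^2 place).
Sum: 33379.4 mg; keep the coarser place, 10^2.
Result: 3.34 × 10^4 mg.

3.34 × 10^4 mg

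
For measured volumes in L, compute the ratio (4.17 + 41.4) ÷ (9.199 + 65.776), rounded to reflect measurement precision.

0.608

4.17 + 41.4 = 45.57, limited to 1 d.p. → 3 s.f.; 9.199 + 65.776 = 74.975, limited to 3 d.p. → 5 s.f.
Carrying full precision, 45.57 ÷ 74.975 = 0.607802600867…; keep min(3, 5) = 3 s.f.
Rounded to 3 significant figures: 0.608.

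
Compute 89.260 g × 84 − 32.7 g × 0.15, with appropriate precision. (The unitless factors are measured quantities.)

89.260 × 84 = 7497.84 → 7.5 × 10^3 g (2 s.f., last digit at the 10^2 place).
32.7 × 0.15 = 4.905 → 4.9 g (2 s.f., last digit at the 10^-1 place).
Difference: 7492.935 g; keep the coarser place, 10^2.
Result: 7.5 × 10^3 g.

7.5 × 10^3 g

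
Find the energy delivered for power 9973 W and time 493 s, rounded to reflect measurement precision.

energy delivered = 9973 W × 493 s = 4916689 J.
9973 has 4 significant figures; 493 has 3.
Division/multiplication keeps the fewest: 3 significant figures.
Rounded: 4.92 × 10⁶ J.

4.92 × 10⁶ J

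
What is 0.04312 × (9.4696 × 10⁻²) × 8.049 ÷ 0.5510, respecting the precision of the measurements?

0.05965

0.04312 × (9.4696 × 10⁻²) × 8.049 ÷ 0.5510 = 0.0596486632386…
Multiplication/division keeps the fewest significant figures: 0.04312 → 4 s.f., 9.4696 × 10⁻² → 5 s.f., 8.049 → 4 s.f., 0.5510 → 4 s.f.; limit is 4.
Rounded to 4 significant figures: 0.05965.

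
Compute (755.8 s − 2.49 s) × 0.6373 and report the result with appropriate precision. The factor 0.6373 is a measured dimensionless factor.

755.8 s − 2.49 s = 753.31 s; the difference is limited to 1 decimal place (4 s.f.).
Carrying full precision, 753.31 × 0.6373 = 480.084463 s; 0.6373 has 4 s.f., so the result keeps min(4, 4) = 4 s.f.
Rounded to 4 significant figures: 480.1 s.

480.1 s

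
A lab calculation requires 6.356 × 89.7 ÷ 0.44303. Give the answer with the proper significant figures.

6.356 × 89.7 ÷ 0.44303 = 1286.89524411…
Multiplication/division keeps the fewest significant figures: 6.356 → 4 s.f., 89.7 → 3 s.f., 0.44303 → 5 s.f.; limit is 3.
Rounded to 3 significant figures: 1.29 × 10³.

1.29 × 10³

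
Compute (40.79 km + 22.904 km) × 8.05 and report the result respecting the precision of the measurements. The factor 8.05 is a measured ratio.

40.79 km + 22.904 km = 63.694 km; the sum is limited to 2 decimal places (4 s.f.).
Carrying full precision, 63.694 × 8.05 = 512.7367 km; 8.05 has 3 s.f., so the result keeps min(4, 3) = 3 s.f.
Rounded to 3 significant figures: 513 km.

513 km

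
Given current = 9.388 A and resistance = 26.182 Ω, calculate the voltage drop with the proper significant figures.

voltage drop = 9.388 A × 26.182 Ω = 245.796616 V.
9.388 has 4 significant figures; 26.182 has 5.
Division/multiplication keeps the fewest: 4 significant figures.
Rounded: 245.8 V.

245.8 V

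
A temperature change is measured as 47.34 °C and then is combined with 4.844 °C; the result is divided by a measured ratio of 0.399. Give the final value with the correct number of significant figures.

131 °C

47.34 °C + 4.844 °C = 52.184 °C; the sum is limited to 2 decimal places (4 s.f.).
Carrying full precision, 52.184 ÷ 0.399 = 130.786967419… °C; 0.399 has 3 s.f., so the result keeps min(4, 3) = 3 s.f.
Rounded to 3 significant figures: 131 °C.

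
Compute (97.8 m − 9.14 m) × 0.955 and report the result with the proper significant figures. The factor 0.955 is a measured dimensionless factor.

84.7 m

97.8 m − 9.14 m = 88.66 m; the difference is limited to 1 decimal place (3 s.f.).
Carrying full precision, 88.66 × 0.955 = 84.6703 m; 0.955 has 3 s.f., so the result keeps min(3, 3) = 3 s.f.
Rounded to 3 significant figures: 84.7 m.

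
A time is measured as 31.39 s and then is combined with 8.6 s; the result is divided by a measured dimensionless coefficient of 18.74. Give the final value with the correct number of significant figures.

2.13 s

31.39 s + 8.6 s = 39.99 s; the sum is limited to 1 decimal place (3 s.f.).
Carrying full precision, 39.99 ÷ 18.74 = 2.13393810032… s; 18.74 has 4 s.f., so the result keeps min(3, 4) = 3 s.f.
Rounded to 3 significant figures: 2.13 s.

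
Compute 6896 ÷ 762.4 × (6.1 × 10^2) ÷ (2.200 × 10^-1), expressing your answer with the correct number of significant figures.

6896 ÷ 762.4 × (6.1 × 10^2) ÷ (2.200 × 10^-1) = 25079.6527712…
Multiplication/division keeps the fewest significant figures: 6896 → 4 s.f., 762.4 → 4 s.f., 6.1 × 10^2 → 2 s.f., 2.200 × 10^-1 → 4 s.f.; limit is 2.
Rounded to 2 significant figures: 2.5 × 10^4.

2.5 × 10^4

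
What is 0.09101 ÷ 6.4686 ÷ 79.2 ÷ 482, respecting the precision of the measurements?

0.09101 ÷ 6.4686 ÷ 79.2 ÷ 482 = 3.68558641219 × 10^-7…
Multiplication/division keeps the fewest significant figures: 0.09101 → 4 s.f., 6.4686 → 5 s.f., 79.2 → 3 s.f., 482 → 3 s.f.; limit is 3.
Rounded to 3 significant figures: 3.69 × 10⁻⁷.

3.69 × 10⁻⁷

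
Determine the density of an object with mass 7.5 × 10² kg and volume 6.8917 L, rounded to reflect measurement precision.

1.1 × 10² kg/L

density = 7.5 × 10² kg ÷ 6.8917 L = 108.826559485… kg/L.
7.5 × 10² has 2 significant figures; 6.8917 has 5.
Division/multiplication keeps the fewest: 2 significant figures.
Rounded: 1.1 × 10² kg/L.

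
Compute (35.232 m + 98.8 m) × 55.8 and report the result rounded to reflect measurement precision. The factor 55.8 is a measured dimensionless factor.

7.48 × 10³ m

35.232 m + 98.8 m = 134.032 m; the sum is limited to 1 decimal place (4 s.f.).
Carrying full precision, 134.032 × 55.8 = 7478.9856 m; 55.8 has 3 s.f., so the result keeps min(4, 3) = 3 s.f.
Rounded to 3 significant figures: 7.48 × 10³ m.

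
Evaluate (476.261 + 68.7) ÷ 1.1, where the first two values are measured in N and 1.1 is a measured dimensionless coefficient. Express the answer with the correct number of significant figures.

476.261 N + 68.7 N = 544.961 N; the sum is limited to 1 decimal place (4 s.f.).
Carrying full precision, 544.961 ÷ 1.1 = 495.419090909… N; 1.1 has 2 s.f., so the result keeps min(4, 2) = 2 s.f.
Rounded to 2 significant figures: 5.0 × 10^2 N.

5.0 × 10^2 N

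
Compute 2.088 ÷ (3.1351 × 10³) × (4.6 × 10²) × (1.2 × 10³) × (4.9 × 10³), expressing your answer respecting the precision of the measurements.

1.8 × 10⁶

2.088 ÷ (3.1351 × 10³) × (4.6 × 10²) × (1.2 × 10³) × (4.9 × 10³) = 1801416.98829…
Multiplication/division keeps the fewest significant figures: 2.088 → 4 s.f., 3.1351 × 10³ → 5 s.f., 4.6 × 10² → 2 s.f., 1.2 × 10³ → 2 s.f., 4.9 × 10³ → 2 s.f.; limit is 2.
Rounded to 2 significant figures: 1.8 × 10⁶.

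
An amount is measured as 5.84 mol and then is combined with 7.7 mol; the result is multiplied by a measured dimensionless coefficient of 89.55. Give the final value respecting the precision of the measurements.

1.21 × 10³ mol

5.84 mol + 7.7 mol = 13.54 mol; the sum is limited to 1 decimal place (3 s.f.).
Carrying full precision, 13.54 × 89.55 = 1212.507 mol; 89.55 has 4 s.f., so the result keeps min(3, 4) = 3 s.f.
Rounded to 3 significant figures: 1.21 × 10³ mol.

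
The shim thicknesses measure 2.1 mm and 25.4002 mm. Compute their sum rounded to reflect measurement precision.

27.5 mm

2.1 mm + 25.4002 mm = 27.5002 mm.
Addition/subtraction keeps the fewest decimal places: 2.1 → 1 decimal place, 25.4002 → 4 decimal places; limit is 1.
Rounded to 1 decimal place: 27.5 mm.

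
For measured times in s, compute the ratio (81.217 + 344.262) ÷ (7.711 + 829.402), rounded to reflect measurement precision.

81.217 + 344.262 = 425.479, limited to 3 d.p. → 6 s.f.; 7.711 + 829.402 = 837.113, limited to 3 d.p. → 6 s.f.
Carrying full precision, 425.479 ÷ 837.113 = 0.508269492888…; keep min(6, 6) = 6 s.f.
Rounded to 6 significant figures: 5.08269 × 10⁻¹.

5.08269 × 10⁻¹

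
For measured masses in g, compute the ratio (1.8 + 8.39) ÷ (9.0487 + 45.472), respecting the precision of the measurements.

1.8 + 8.39 = 10.19, limited to 1 d.p. → 3 s.f.; 9.0487 + 45.472 = 54.5207, limited to 3 d.p. → 5 s.f.
Carrying full precision, 10.19 ÷ 54.5207 = 0.186901488792…; keep min(3, 5) = 3 s.f.
Rounded to 3 significant figures: 0.187.

0.187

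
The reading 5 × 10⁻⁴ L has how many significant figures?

1

5 × 10⁻⁴: in scientific notation every digit of the coefficient is significant.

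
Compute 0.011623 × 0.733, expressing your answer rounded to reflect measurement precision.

0.00852

0.011623 × 0.733 = 0.008519659
Multiplication/division keeps the fewest significant figures: 0.011623 → 5 s.f., 0.733 → 3 s.f.; limit is 3.
Rounded to 3 significant figures: 0.00852.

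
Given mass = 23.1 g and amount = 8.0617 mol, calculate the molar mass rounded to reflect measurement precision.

2.87 g/mol

molar mass = 23.1 g ÷ 8.0617 mol = 2.86540059789… g/mol.
23.1 has 3 significant figures; 8.0617 has 5.
Division/multiplication keeps the fewest: 3 significant figures.
Rounded: 2.87 g/mol.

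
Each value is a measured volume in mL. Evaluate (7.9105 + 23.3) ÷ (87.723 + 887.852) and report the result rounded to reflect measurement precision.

0.0320

7.9105 + 23.3 = 31.2105, limited to 1 d.p. → 3 s.f.; 87.723 + 887.852 = 975.575, limited to 3 d.p. → 6 s.f.
Carrying full precision, 31.2105 ÷ 975.575 = 0.0319919022115…; keep min(3, 6) = 3 s.f.
Rounded to 3 significant figures: 0.0320.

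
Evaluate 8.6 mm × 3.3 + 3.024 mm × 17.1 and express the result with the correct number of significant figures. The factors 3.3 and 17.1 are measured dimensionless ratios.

8.6 × 3.3 = 28.38 → 28 mm (2 s.f., last digit at the 10^0 place).
3.024 × 17.1 = 51.7104 → 51.7 mm (3 s.f., last digit at the 10^-1 place).
Sum: 80.0904 mm; keep the coarser place, 10^0.
Result: 8.0 × 10^1 mm.

8.0 × 10^1 mm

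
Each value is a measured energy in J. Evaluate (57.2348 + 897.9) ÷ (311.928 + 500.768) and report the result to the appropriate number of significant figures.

1.175

57.2348 + 897.9 = 955.1348, limited to 1 d.p. → 4 s.f.; 311.928 + 500.768 = 812.696, limited to 3 d.p. → 6 s.f.
Carrying full precision, 955.1348 ÷ 812.696 = 1.17526701251…; keep min(4, 6) = 4 s.f.
Rounded to 4 significant figures: 1.175.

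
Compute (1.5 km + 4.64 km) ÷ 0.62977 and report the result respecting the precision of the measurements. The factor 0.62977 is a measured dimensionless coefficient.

1.5 km + 4.64 km = 6.14 km; the sum is limited to 1 decimal place (2 s.f.).
Carrying full precision, 6.14 ÷ 0.62977 = 9.74959112057… km; 0.62977 has 5 s.f., so the result keeps min(2, 5) = 2 s.f.
Rounded to 2 significant figures: 9.7 km.

9.7 km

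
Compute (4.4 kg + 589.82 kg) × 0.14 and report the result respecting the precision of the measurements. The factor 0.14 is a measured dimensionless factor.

83 kg

4.4 kg + 589.82 kg = 594.22 kg; the sum is limited to 1 decimal place (4 s.f.).
Carrying full precision, 594.22 × 0.14 = 83.1908 kg; 0.14 has 2 s.f., so the result keeps min(4, 2) = 2 s.f.
Rounded to 2 significant figures: 83 kg.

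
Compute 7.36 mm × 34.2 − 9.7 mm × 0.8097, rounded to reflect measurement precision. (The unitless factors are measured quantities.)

7.36 × 34.2 = 251.712 → 2.52 × 10² mm (3 s.f., last digit at the 10^0 place).
9.7 × 0.8097 = 7.85409 → 7.9 mm (2 s.f., last digit at the 10^-1 place).
Difference: 243.85791 mm; keep the coarser place, 10^0.
Result: 244 mm.

244 mm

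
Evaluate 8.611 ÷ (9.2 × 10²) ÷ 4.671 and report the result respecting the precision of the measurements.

8.611 ÷ (9.2 × 10²) ÷ 4.671 = 0.00200380702391…
Multiplication/division keeps the fewest significant figures: 8.611 → 4 s.f., 9.2 × 10² → 2 s.f., 4.671 → 4 s.f.; limit is 2.
Rounded to 2 significant figures: 0.0020.

0.0020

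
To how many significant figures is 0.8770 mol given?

0.8770: leading zeros are not significant; trailing zeros after a decimal point are significant.

4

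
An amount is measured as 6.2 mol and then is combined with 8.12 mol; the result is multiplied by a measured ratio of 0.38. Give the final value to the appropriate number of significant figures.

5.4 mol

6.2 mol + 8.12 mol = 14.32 mol; the sum is limited to 1 decimal place (3 s.f.).
Carrying full precision, 14.32 × 0.38 = 5.4416 mol; 0.38 has 2 s.f., so the result keeps min(3, 2) = 2 s.f.
Rounded to 2 significant figures: 5.4 mol.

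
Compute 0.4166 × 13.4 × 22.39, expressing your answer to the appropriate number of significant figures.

1.25 × 10²

0.4166 × 13.4 × 22.39 = 124.9908316
Multiplication/division keeps the fewest significant figures: 0.4166 → 4 s.f., 13.4 → 3 s.f., 22.39 → 4 s.f.; limit is 3.
Rounded to 3 significant figures: 1.25 × 10².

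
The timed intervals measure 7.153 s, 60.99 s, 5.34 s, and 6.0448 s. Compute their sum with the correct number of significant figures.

79.53 s

7.153 s + 60.99 s + 5.34 s + 6.0448 s = 79.5278 s.
Addition/subtraction keeps the fewest decimal places: 7.153 → 3 decimal places, 60.99 → 2 decimal places, 5.34 → 2 decimal places, 6.0448 → 4 decimal places; limit is 2.
Rounded to 2 decimal places: 79.53 s.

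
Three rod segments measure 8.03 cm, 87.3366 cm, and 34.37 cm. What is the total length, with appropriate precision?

129.74 cm

8.03 cm + 87.3366 cm + 34.37 cm = 129.7366 cm.
Addition/subtraction keeps the fewest decimal places: 8.03 → 2 decimal places, 87.3366 → 4 decimal places, 34.37 → 2 decimal places; limit is 2.
Rounded to 2 decimal places: 129.74 cm.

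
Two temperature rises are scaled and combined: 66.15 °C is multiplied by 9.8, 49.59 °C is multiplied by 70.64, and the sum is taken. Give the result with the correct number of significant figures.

4.15 × 10^3 °C

66.15 × 9.8 = 648.27 → 6.5 × 10^2 °C (2 s.f., last digit at the 10^1 place).
49.59 × 70.64 = 3503.0376 → 3503 °C (4 s.f., last digit at the 10^0 place).
Sum: 4151.3076 °C; keep the coarser place, 10^1.
Result: 4.15 × 10^3 °C.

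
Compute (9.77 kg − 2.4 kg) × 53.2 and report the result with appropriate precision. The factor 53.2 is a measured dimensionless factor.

3.9 × 10^2 kg

9.77 kg − 2.4 kg = 7.37 kg; the difference is limited to 1 decimal place (2 s.f.).
Carrying full precision, 7.37 × 53.2 = 392.084 kg; 53.2 has 3 s.f., so the result keeps min(2, 3) = 2 s.f.
Rounded to 2 significant figures: 3.9 × 10^2 kg.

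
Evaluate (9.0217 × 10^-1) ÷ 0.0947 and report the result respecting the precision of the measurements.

(9.0217 × 10^-1) ÷ 0.0947 = 9.52661034847…
Multiplication/division keeps the fewest significant figures: 9.0217 × 10^-1 → 5 s.f., 0.0947 → 3 s.f.; limit is 3.
Rounded to 3 significant figures: 9.53.

9.53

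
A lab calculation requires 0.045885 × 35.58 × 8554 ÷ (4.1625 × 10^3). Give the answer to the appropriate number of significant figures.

3.355

0.045885 × 35.58 × 8554 ÷ (4.1625 × 10^3) = 3.35499346984…
Multiplication/division keeps the fewest significant figures: 0.045885 → 5 s.f., 35.58 → 4 s.f., 8554 → 4 s.f., 4.1625 × 10^3 → 5 s.f.; limit is 4.
Rounded to 4 significant figures: 3.355.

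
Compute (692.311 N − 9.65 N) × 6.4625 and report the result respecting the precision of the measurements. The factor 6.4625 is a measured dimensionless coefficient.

4411.7 N

692.311 N − 9.65 N = 682.661 N; the difference is limited to 2 decimal places (5 s.f.).
Carrying full precision, 682.661 × 6.4625 = 4411.6967125 N; 6.4625 has 5 s.f., so the result keeps min(5, 5) = 5 s.f.
Rounded to 5 significant figures: 4411.7 N.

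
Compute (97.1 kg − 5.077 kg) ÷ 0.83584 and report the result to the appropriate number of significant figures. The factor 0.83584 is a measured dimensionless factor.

97.1 kg − 5.077 kg = 92.023 kg; the difference is limited to 1 decimal place (3 s.f.).
Carrying full precision, 92.023 ÷ 0.83584 = 110.096429939… kg; 0.83584 has 5 s.f., so the result keeps min(3, 5) = 3 s.f.
Rounded to 3 significant figures: 110. kg.

110. kg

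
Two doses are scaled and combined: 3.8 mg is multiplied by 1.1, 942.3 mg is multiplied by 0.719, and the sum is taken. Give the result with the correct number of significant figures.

682 mg

3.8 × 1.1 = 4.18 → 4.2 mg (2 s.f., last digit at the 10^-1 place).
942.3 × 0.719 = 677.5137 → 678 mg (3 s.f., last digit at the 10^0 place).
Sum: 681.6937 mg; keep the coarser place, 10^0.
Result: 682 mg.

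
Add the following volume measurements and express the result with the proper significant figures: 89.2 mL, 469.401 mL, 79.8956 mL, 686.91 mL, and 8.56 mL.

89.2 mL + 469.401 mL + 79.8956 mL + 686.91 mL + 8.56 mL = 1333.9666 mL.
Addition/subtraction keeps the fewest decimal places: 89.2 → 1 decimal place, 469.401 → 3 decimal places, 79.8956 → 4 decimal places, 686.91 → 2 decimal places, 8.56 → 2 decimal places; limit is 1.
Rounded to 1 decimal place: 1334.0 mL.

1334.0 mL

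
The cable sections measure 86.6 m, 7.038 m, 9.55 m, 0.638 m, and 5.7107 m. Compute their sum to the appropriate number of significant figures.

109.5 m

86.6 m + 7.038 m + 9.55 m + 0.638 m + 5.7107 m = 109.5367 m.
Addition/subtraction keeps the fewest decimal places: 86.6 → 1 decimal place, 7.038 → 3 decimal places, 9.55 → 2 decimal places, 0.638 → 3 decimal places, 5.7107 → 4 decimal places; limit is 1.
Rounded to 1 decimal place: 109.5 m.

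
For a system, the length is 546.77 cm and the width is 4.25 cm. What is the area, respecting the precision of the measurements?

area = 546.77 cm × 4.25 cm = 2323.7725 cm².
546.77 has 5 significant figures; 4.25 has 3.
Division/multiplication keeps the fewest: 3 significant figures.
Rounded: 2.32 × 10^3 cm².

2.32 × 10^3 cm²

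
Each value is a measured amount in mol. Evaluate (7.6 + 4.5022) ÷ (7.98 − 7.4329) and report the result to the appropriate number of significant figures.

7.6 + 4.5022 = 12.1022, limited to 1 d.p. → 3 s.f.; 7.98 − 7.4329 = 0.5471, limited to 2 d.p. → 2 s.f.
Carrying full precision, 12.1022 ÷ 0.5471 = 22.1206360812…; keep min(3, 2) = 2 s.f.
Rounded to 2 significant figures: 22.

22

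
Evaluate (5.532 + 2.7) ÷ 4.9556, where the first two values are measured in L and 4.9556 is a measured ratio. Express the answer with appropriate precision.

1.7 L

5.532 L + 2.7 L = 8.232 L; the sum is limited to 1 decimal place (2 s.f.).
Carrying full precision, 8.232 ÷ 4.9556 = 1.66115102107… L; 4.9556 has 5 s.f., so the result keeps min(2, 5) = 2 s.f.
Rounded to 2 significant figures: 1.7 L.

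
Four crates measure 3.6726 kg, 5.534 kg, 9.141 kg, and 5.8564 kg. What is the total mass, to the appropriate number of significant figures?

3.6726 kg + 5.534 kg + 9.141 kg + 5.8564 kg = 24.2040 kg.
Addition/subtraction keeps the fewest decimal places: 3.6726 → 4 decimal places, 5.534 → 3 decimal places, 9.141 → 3 decimal places, 5.8564 → 4 decimal places; limit is 3.
Rounded to 3 decimal places: 24.204 kg.

24.204 kg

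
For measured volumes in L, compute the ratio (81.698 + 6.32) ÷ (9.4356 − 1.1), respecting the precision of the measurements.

11

81.698 + 6.32 = 88.018, limited to 2 d.p. → 4 s.f.; 9.4356 − 1.1 = 8.3356, limited to 1 d.p. → 2 s.f.
Carrying full precision, 88.018 ÷ 8.3356 = 10.5592878737…; keep min(4, 2) = 2 s.f.
Rounded to 2 significant figures: 11.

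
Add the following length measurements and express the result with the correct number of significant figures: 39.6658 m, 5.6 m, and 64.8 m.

110.1 m

39.6658 m + 5.6 m + 64.8 m = 110.0658 m.
Addition/subtraction keeps the fewest decimal places: 39.6658 → 4 decimal places, 5.6 → 1 decimal place, 64.8 → 1 decimal place; limit is 1.
Rounded to 1 decimal place: 110.1 m.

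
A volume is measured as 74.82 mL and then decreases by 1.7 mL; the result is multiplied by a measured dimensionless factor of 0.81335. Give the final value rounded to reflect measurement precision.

74.82 mL − 1.7 mL = 73.12 mL; the difference is limited to 1 decimal place (3 s.f.).
Carrying full precision, 73.12 × 0.81335 = 59.472152 mL; 0.81335 has 5 s.f., so the result keeps min(3, 5) = 3 s.f.
Rounded to 3 significant figures: 59.5 mL.

59.5 mL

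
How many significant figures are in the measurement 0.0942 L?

0.0942: leading zeros are not significant.

3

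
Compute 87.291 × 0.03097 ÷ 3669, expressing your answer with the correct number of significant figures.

87.291 × 0.03097 ÷ 3669 = 0.000736822641047…
Multiplication/division keeps the fewest significant figures: 87.291 → 5 s.f., 0.03097 → 4 s.f., 3669 → 4 s.f.; limit is 4.
Rounded to 4 significant figures: 7.368 × 10⁻⁴.

7.368 × 10⁻⁴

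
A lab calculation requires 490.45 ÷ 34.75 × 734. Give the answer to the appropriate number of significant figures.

490.45 ÷ 34.75 × 734 = 10359.4330935…
Multiplication/division keeps the fewest significant figures: 490.45 → 5 s.f., 34.75 → 4 s.f., 734 → 3 s.f.; limit is 3.
Rounded to 3 significant figures: 1.04 × 10^4.

1.04 × 10^4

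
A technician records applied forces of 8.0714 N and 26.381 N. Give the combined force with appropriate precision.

34.452 N

8.0714 N + 26.381 N = 34.4524 N.
Addition/subtraction keeps the fewest decimal places: 8.0714 → 4 decimal places, 26.381 → 3 decimal places; limit is 3.
Rounded to 3 decimal places: 34.452 N.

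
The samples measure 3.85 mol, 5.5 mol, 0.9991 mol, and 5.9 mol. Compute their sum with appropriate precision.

3.85 mol + 5.5 mol + 0.9991 mol + 5.9 mol = 16.2491 mol.
Addition/subtraction keeps the fewest decimal places: 3.85 → 2 decimal places, 5.5 → 1 decimal place, 0.9991 → 4 decimal places, 5.9 → 1 decimal place; limit is 1.
Rounded to 1 decimal place: 16.2 mol.

16.2 mol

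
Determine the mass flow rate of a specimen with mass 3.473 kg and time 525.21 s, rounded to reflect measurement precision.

0.006613 kg/s

mass flow rate = 3.473 kg ÷ 525.21 s = 0.00661259305801… kg/s.
3.473 has 4 significant figures; 525.21 has 5.
Division/multiplication keeps the fewest: 4 significant figures.
Rounded: 0.006613 kg/s.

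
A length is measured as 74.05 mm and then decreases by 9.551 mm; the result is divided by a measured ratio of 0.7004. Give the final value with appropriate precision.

92.09 mm

74.05 mm − 9.551 mm = 64.499 mm; the difference is limited to 2 decimal places (4 s.f.).
Carrying full precision, 64.499 ÷ 0.7004 = 92.0888063963… mm; 0.7004 has 4 s.f., so the result keeps min(4, 4) = 4 s.f.
Rounded to 4 significant figures: 92.09 mm.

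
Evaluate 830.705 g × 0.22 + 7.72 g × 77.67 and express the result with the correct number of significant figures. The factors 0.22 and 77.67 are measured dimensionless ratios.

830.705 × 0.22 = 182.7551 → 1.8 × 10^2 g (2 s.f., last digit at the 10^1 place).
7.72 × 77.67 = 599.6124 → 6.00 × 10^2 g (3 s.f., last digit at the 10^0 place).
Sum: 782.3675 g; keep the coarser place, 10^1.
Result: 7.8 × 10^2 g.

7.8 × 10^2 g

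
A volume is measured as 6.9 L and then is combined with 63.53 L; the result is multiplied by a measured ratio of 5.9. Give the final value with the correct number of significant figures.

6.9 L + 63.53 L = 70.43 L; the sum is limited to 1 decimal place (3 s.f.).
Carrying full precision, 70.43 × 5.9 = 415.537 L; 5.9 has 2 s.f., so the result keeps min(3, 2) = 2 s.f.
Rounded to 2 significant figures: 4.2 × 10² L.

4.2 × 10² L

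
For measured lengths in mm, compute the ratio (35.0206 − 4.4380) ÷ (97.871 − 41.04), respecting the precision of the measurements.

35.0206 − 4.4380 = 30.5826, limited to 4 d.p. → 6 s.f.; 97.871 − 41.04 = 56.831, limited to 2 d.p. → 4 s.f.
Carrying full precision, 30.5826 ÷ 56.831 = 0.53813235734…; keep min(6, 4) = 4 s.f.
Rounded to 4 significant figures: 0.5381.

0.5381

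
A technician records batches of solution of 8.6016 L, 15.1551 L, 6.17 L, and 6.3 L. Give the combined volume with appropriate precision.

8.6016 L + 15.1551 L + 6.17 L + 6.3 L = 36.2267 L.
Addition/subtraction keeps the fewest decimal places: 8.6016 → 4 decimal places, 15.1551 → 4 decimal places, 6.17 → 2 decimal places, 6.3 → 1 decimal place; limit is 1.
Rounded to 1 decimal place: 36.2 L.

36.2 L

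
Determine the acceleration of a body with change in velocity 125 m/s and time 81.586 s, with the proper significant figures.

1.53 m/s²

acceleration = 125 m/s ÷ 81.586 s = 1.53212560979… m/s².
125 has 3 significant figures; 81.586 has 5.
Division/multiplication keeps the fewest: 3 significant figures.
Rounded: 1.53 m/s².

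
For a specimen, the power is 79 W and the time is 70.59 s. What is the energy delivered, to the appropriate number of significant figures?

energy delivered = 79 W × 70.59 s = 5576.61 J.
79 has 2 significant figures; 70.59 has 4.
Division/multiplication keeps the fewest: 2 significant figures.
Rounded: 5.6 × 10^3 J.

5.6 × 10^3 J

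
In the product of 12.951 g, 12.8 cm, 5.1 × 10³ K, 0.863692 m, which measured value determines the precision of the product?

5.1 × 10³ K

12.951 g → 5 s.f.; 12.8 cm → 3 s.f.; 5.1 × 10³ K → 2 s.f.; 0.863692 m → 6 s.f.
The fewest is 2 significant figures, from 5.1 × 10³ K.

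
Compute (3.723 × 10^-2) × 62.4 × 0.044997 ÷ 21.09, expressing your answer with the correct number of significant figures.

(3.723 × 10^-2) × 62.4 × 0.044997 ÷ 21.09 = 0.00495660837098…
Multiplication/division keeps the fewest significant figures: 3.723 × 10^-2 → 4 s.f., 62.4 → 3 s.f., 0.044997 → 5 s.f., 21.09 → 4 s.f.; limit is 3.
Rounded to 3 significant figures: 0.00496.

0.00496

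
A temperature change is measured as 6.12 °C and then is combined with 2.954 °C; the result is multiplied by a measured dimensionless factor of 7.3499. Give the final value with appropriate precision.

66.7 °C

6.12 °C + 2.954 °C = 9.074 °C; the sum is limited to 2 decimal places (3 s.f.).
Carrying full precision, 9.074 × 7.3499 = 66.6929926 °C; 7.3499 has 5 s.f., so the result keeps min(3, 5) = 3 s.f.
Rounded to 3 significant figures: 66.7 °C.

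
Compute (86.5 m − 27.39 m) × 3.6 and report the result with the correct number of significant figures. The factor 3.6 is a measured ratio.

86.5 m − 27.39 m = 59.11 m; the difference is limited to 1 decimal place (3 s.f.).
Carrying full precision, 59.11 × 3.6 = 212.796 m; 3.6 has 2 s.f., so the result keeps min(3, 2) = 2 s.f.
Rounded to 2 significant figures: 2.1 × 10² m.

2.1 × 10² m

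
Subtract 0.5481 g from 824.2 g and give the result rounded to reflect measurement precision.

823.7 g

824.2 g − 0.5481 g = 823.6519 g.
Addition/subtraction keeps the fewest decimal places: 824.2 → 1 decimal place, 0.5481 → 4 decimal places; limit is 1.
Rounded to 1 decimal place: 823.7 g.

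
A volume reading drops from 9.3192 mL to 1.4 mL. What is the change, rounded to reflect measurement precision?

7.9 mL

9.3192 mL − 1.4 mL = 7.9192 mL.
Addition/subtraction keeps the fewest decimal places: 9.3192 → 4 decimal places, 1.4 → 1 decimal place; limit is 1.
Rounded to 1 decimal place: 7.9 mL.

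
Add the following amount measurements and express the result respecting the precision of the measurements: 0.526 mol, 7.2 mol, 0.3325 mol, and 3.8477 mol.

11.9 mol

0.526 mol + 7.2 mol + 0.3325 mol + 3.8477 mol = 11.9062 mol.
Addition/subtraction keeps the fewest decimal places: 0.526 → 3 decimal places, 7.2 → 1 decimal place, 0.3325 → 4 decimal places, 3.8477 → 4 decimal places; limit is 1.
Rounded to 1 decimal place: 11.9 mol.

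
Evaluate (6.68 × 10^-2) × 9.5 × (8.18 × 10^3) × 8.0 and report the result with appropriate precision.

(6.68 × 10^-2) × 9.5 × (8.18 × 10^3) × 8.0 = 41528.224
Multiplication/division keeps the fewest significant figures: 6.68 × 10^-2 → 3 s.f., 9.5 → 2 s.f., 8.18 × 10^3 → 3 s.f., 8.0 → 2 s.f.; limit is 2.
Rounded to 2 significant figures: 4.2 × 10^4.

4.2 × 10^4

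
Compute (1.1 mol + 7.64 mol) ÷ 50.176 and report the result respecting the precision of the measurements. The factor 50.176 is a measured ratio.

1.1 mol + 7.64 mol = 8.74 mol; the sum is limited to 1 decimal place (2 s.f.).
Carrying full precision, 8.74 ÷ 50.176 = 0.174186862245… mol; 50.176 has 5 s.f., so the result keeps min(2, 5) = 2 s.f.
Rounded to 2 significant figures: 0.17 mol.

0.17 mol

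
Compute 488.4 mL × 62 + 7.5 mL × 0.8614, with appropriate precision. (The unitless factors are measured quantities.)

488.4 × 62 = 30280.8 → 3.0 × 10⁴ mL (2 s.f., last digit at the 10^3 place).
7.5 × 0.8614 = 6.4605 → 6.5 mL (2 s.f., last digit at the 10^-1 place).
Sum: 30287.2605 mL; keep the coarser place, 10^3.
Result: 3.0 × 10⁴ mL.

3.0 × 10⁴ mL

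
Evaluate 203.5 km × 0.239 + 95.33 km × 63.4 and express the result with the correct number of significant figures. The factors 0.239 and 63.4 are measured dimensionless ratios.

6.09 × 10³ km

203.5 × 0.239 = 48.6365 → 48.6 km (3 s.f., last digit at the 10^-1 place).
95.33 × 63.4 = 6043.922 → 6.04 × 10³ km (3 s.f., last digit at the 10^1 place).
Sum: 6092.5585 km; keep the coarser place, 10^1.
Result: 6.09 × 10³ km.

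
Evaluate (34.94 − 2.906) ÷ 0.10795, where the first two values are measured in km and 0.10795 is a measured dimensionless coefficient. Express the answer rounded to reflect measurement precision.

34.94 km − 2.906 km = 32.034 km; the difference is limited to 2 decimal places (4 s.f.).
Carrying full precision, 32.034 ÷ 0.10795 = 296.748494673… km; 0.10795 has 5 s.f., so the result keeps min(4, 5) = 4 s.f.
Rounded to 4 significant figures: 296.7 km.

296.7 km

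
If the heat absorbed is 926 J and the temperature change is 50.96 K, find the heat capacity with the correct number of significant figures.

18.2 J/K

heat capacity = 926 J ÷ 50.96 K = 18.1711145997… J/K.
926 has 3 significant figures; 50.96 has 4.
Division/multiplication keeps the fewest: 3 significant figures.
Rounded: 18.2 J/K.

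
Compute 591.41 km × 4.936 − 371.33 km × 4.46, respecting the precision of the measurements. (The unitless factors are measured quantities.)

591.41 × 4.936 = 2919.19976 → 2919 km (4 s.f., last digit at the 10^0 place).
371.33 × 4.46 = 1656.1318 → 1.66 × 10³ km (3 s.f., last digit at the 10^1 place).
Difference: 1263.06796 km; keep the coarser place, 10^1.
Result: 1.26 × 10³ km.

1.26 × 10³ km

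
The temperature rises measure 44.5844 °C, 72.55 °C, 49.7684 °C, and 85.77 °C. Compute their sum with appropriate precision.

44.5844 °C + 72.55 °C + 49.7684 °C + 85.77 °C = 252.6728 °C.
Addition/subtraction keeps the fewest decimal places: 44.5844 → 4 decimal places, 72.55 → 2 decimal places, 49.7684 → 4 decimal places, 85.77 → 2 decimal places; limit is 2.
Rounded to 2 decimal places: 252.67 °C.

252.67 °C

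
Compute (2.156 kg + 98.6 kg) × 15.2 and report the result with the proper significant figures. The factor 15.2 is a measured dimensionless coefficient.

2.156 kg + 98.6 kg = 100.756 kg; the sum is limited to 1 decimal place (4 s.f.).
Carrying full precision, 100.756 × 15.2 = 1531.4912 kg; 15.2 has 3 s.f., so the result keeps min(4, 3) = 3 s.f.
Rounded to 3 significant figures: 1.53 × 10^3 kg.

1.53 × 10^3 kg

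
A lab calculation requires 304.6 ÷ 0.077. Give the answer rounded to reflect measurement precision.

304.6 ÷ 0.077 = 3955.84415584…
Multiplication/division keeps the fewest significant figures: 304.6 → 4 s.f., 0.077 → 2 s.f.; limit is 2.
Rounded to 2 significant figures: 4.0 × 10³.

4.0 × 10³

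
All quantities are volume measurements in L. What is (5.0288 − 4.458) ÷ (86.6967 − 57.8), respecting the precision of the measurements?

5.0288 − 4.458 = 0.5708, limited to 3 d.p. → 3 s.f.; 86.6967 − 57.8 = 28.8967, limited to 1 d.p. → 3 s.f.
Carrying full precision, 0.5708 ÷ 28.8967 = 0.0197531205985…; keep min(3, 3) = 3 s.f.
Rounded to 3 significant figures: 0.0198.

0.0198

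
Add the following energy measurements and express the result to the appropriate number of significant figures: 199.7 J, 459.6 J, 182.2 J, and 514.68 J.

1356.2 J

199.7 J + 459.6 J + 182.2 J + 514.68 J = 1356.18 J.
Addition/subtraction keeps the fewest decimal places: 199.7 → 1 decimal place, 459.6 → 1 decimal place, 182.2 → 1 decimal place, 514.68 → 2 decimal places; limit is 1.
Rounded to 1 decimal place: 1356.2 J.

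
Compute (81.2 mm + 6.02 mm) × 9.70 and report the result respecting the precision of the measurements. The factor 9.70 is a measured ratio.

81.2 mm + 6.02 mm = 87.22 mm; the sum is limited to 1 decimal place (3 s.f.).
Carrying full precision, 87.22 × 9.70 = 846.034 mm; 9.70 has 3 s.f., so the result keeps min(3, 3) = 3 s.f.
Rounded to 3 significant figures: 846 mm.

846 mm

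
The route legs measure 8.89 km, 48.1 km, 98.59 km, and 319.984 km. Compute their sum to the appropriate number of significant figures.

8.89 km + 48.1 km + 98.59 km + 319.984 km = 475.564 km.
Addition/subtraction keeps the fewest decimal places: 8.89 → 2 decimal places, 48.1 → 1 decimal place, 98.59 → 2 decimal places, 319.984 → 3 decimal places; limit is 1.
Rounded to 1 decimal place: 475.6 km.

475.6 km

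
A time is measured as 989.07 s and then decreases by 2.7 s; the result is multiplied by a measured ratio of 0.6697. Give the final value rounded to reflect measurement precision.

989.07 s − 2.7 s = 986.37 s; the difference is limited to 1 decimal place (4 s.f.).
Carrying full precision, 986.37 × 0.6697 = 660.571989 s; 0.6697 has 4 s.f., so the result keeps min(4, 4) = 4 s.f.
Rounded to 4 significant figures: 6.606 × 10^2 s.

6.606 × 10^2 s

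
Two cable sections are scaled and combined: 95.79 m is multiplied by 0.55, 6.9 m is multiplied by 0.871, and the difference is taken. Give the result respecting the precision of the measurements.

47 m

95.79 × 0.55 = 52.6845 → 53 m (2 s.f., last digit at the 10^0 place).
6.9 × 0.871 = 6.0099 → 6.0 m (2 s.f., last digit at the 10^-1 place).
Difference: 46.6746 m; keep the coarser place, 10^0.
Result: 47 m.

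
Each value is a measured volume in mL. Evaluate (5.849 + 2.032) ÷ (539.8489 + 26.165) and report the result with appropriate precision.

0.01392

5.849 + 2.032 = 7.881, limited to 3 d.p. → 4 s.f.; 539.8489 + 26.165 = 566.0139, limited to 3 d.p. → 6 s.f.
Carrying full precision, 7.881 ÷ 566.0139 = 0.0139236863264…; keep min(4, 6) = 4 s.f.
Rounded to 4 significant figures: 0.01392.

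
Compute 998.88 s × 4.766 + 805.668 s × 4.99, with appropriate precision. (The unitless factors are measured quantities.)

8.78 × 10^3 s

998.88 × 4.766 = 4760.66208 → 4761 s (4 s.f., last digit at the 10^0 place).
805.668 × 4.99 = 4020.28332 → 4.02 × 10^3 s (3 s.f., last digit at the 10^1 place).
Sum: 8780.9454 s; keep the coarser place, 10^1.
Result: 8.78 × 10^3 s.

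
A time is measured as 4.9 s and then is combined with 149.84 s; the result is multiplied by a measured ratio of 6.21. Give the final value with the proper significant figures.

4.9 s + 149.84 s = 154.74 s; the sum is limited to 1 decimal place (4 s.f.).
Carrying full precision, 154.74 × 6.21 = 960.9354 s; 6.21 has 3 s.f., so the result keeps min(4, 3) = 3 s.f.
Rounded to 3 significant figures: 961 s.

961 s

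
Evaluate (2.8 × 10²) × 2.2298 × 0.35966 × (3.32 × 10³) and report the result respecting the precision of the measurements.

7.5 × 10⁵

(2.8 × 10²) × 2.2298 × 0.35966 × (3.32 × 10³) = 745511.189293…
Multiplication/division keeps the fewest significant figures: 2.8 × 10² → 2 s.f., 2.2298 → 5 s.f., 0.35966 → 5 s.f., 3.32 × 10³ → 3 s.f.; limit is 2.
Rounded to 2 significant figures: 7.5 × 10⁵.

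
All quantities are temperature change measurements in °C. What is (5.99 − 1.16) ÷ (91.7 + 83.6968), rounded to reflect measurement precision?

5.99 − 1.16 = 4.83, limited to 2 d.p. → 3 s.f.; 91.7 + 83.6968 = 175.3968, limited to 1 d.p. → 4 s.f.
Carrying full precision, 4.83 ÷ 175.3968 = 0.0275375605484…; keep min(3, 4) = 3 s.f.
Rounded to 3 significant figures: 2.75 × 10⁻².

2.75 × 10⁻²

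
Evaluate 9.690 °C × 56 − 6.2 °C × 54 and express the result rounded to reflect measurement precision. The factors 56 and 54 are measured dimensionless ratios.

2.1 × 10² °C

9.690 × 56 = 542.64 → 5.4 × 10² °C (2 s.f., last digit at the 10^1 place).
6.2 × 54 = 334.8 → 3.3 × 10² °C (2 s.f., last digit at the 10^1 place).
Difference: 207.84 °C; keep the coarser place, 10^1.
Result: 2.1 × 10² °C.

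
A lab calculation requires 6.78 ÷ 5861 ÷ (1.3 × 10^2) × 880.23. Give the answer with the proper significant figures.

0.0078

6.78 ÷ 5861 ÷ (1.3 × 10^2) × 880.23 = 0.00783268725473…
Multiplication/division keeps the fewest significant figures: 6.78 → 3 s.f., 5861 → 4 s.f., 1.3 × 10^2 → 2 s.f., 880.23 → 5 s.f.; limit is 2.
Rounded to 2 significant figures: 0.0078.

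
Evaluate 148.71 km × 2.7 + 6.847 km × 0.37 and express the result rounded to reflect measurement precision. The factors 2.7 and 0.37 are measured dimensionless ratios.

4.0 × 10² km

148.71 × 2.7 = 401.517 → 4.0 × 10² km (2 s.f., last digit at the 10^1 place).
6.847 × 0.37 = 2.53339 → 2.5 km (2 s.f., last digit at the 10^-1 place).
Sum: 404.05039 km; keep the coarser place, 10^1.
Result: 4.0 × 10² km.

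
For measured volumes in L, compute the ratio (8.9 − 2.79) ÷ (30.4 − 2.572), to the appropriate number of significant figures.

2.2 × 10⁻¹

8.9 − 2.79 = 6.11, limited to 1 d.p. → 2 s.f.; 30.4 − 2.572 = 27.828, limited to 1 d.p. → 3 s.f.
Carrying full precision, 6.11 ÷ 27.828 = 0.219563030042…; keep min(2, 3) = 2 s.f.
Rounded to 2 significant figures: 2.2 × 10⁻¹.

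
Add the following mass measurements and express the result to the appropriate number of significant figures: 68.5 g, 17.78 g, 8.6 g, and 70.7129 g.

1.656 × 10^2 g

68.5 g + 17.78 g + 8.6 g + 70.7129 g = 165.5929 g.
Addition/subtraction keeps the fewest decimal places: 68.5 → 1 decimal place, 17.78 → 2 decimal places, 8.6 → 1 decimal place, 70.7129 → 4 decimal places; limit is 1.
Rounded to 1 decimal place: 1.656 × 10^2 g.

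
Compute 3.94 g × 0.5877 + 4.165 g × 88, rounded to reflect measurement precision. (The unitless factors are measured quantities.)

3.94 × 0.5877 = 2.315538 → 2.32 g (3 s.f., last digit at the 10^-2 place).
4.165 × 88 = 366.52 → 3.7 × 10^2 g (2 s.f., last digit at the 10^1 place).
Sum: 368.835538 g; keep the coarser place, 10^1.
Result: 3.7 × 10^2 g.

3.7 × 10^2 g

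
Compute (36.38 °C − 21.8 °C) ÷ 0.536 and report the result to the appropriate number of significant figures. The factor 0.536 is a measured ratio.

27.2 °C

36.38 °C − 21.8 °C = 14.58 °C; the difference is limited to 1 decimal place (3 s.f.).
Carrying full precision, 14.58 ÷ 0.536 = 27.2014925373… °C; 0.536 has 3 s.f., so the result keeps min(3, 3) = 3 s.f.
Rounded to 3 significant figures: 27.2 °C.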